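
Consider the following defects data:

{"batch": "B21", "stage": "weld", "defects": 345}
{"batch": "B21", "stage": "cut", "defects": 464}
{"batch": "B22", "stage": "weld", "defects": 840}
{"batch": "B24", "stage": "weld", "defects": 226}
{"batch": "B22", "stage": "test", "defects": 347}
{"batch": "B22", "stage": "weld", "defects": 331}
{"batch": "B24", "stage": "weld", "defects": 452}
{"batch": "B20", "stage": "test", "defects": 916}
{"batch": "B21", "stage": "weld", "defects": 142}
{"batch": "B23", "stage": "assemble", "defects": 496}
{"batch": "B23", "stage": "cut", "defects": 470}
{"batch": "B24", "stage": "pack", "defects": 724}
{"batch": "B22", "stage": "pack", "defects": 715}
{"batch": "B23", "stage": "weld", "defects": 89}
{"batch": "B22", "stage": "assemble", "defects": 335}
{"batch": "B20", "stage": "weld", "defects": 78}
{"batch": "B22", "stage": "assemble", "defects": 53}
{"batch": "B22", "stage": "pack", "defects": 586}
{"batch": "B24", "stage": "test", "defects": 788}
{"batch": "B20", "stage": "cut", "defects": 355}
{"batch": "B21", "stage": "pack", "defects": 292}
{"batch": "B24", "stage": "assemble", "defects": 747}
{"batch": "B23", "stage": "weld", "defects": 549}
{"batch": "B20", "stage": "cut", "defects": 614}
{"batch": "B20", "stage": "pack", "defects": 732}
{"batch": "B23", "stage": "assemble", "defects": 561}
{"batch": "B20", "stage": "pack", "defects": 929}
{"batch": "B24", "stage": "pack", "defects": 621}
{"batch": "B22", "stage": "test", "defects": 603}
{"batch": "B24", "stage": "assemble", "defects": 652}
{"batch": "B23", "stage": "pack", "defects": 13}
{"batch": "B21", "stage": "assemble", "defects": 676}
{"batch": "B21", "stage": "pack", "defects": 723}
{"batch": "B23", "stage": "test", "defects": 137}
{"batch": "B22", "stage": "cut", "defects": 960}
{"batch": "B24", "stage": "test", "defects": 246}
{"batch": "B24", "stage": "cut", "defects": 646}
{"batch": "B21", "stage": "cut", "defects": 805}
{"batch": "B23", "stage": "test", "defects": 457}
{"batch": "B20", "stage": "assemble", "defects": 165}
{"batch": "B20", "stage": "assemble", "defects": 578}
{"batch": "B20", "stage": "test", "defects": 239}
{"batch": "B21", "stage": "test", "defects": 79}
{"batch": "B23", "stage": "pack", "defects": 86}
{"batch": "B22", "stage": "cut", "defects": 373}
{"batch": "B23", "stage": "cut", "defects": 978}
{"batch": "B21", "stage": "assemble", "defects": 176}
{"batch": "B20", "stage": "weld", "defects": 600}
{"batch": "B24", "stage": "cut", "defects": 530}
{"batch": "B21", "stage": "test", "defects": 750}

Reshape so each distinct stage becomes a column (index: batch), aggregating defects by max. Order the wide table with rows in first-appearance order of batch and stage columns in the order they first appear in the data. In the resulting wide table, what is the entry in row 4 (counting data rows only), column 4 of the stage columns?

578

With rows in first-appearance order of batch, row 4 is batch=B20. stage columns in first-appearance order: weld, cut, test, assemble, pack; column 4 is assemble.
Long rows with batch=B20, stage=assemble: max(165, 578) = 578.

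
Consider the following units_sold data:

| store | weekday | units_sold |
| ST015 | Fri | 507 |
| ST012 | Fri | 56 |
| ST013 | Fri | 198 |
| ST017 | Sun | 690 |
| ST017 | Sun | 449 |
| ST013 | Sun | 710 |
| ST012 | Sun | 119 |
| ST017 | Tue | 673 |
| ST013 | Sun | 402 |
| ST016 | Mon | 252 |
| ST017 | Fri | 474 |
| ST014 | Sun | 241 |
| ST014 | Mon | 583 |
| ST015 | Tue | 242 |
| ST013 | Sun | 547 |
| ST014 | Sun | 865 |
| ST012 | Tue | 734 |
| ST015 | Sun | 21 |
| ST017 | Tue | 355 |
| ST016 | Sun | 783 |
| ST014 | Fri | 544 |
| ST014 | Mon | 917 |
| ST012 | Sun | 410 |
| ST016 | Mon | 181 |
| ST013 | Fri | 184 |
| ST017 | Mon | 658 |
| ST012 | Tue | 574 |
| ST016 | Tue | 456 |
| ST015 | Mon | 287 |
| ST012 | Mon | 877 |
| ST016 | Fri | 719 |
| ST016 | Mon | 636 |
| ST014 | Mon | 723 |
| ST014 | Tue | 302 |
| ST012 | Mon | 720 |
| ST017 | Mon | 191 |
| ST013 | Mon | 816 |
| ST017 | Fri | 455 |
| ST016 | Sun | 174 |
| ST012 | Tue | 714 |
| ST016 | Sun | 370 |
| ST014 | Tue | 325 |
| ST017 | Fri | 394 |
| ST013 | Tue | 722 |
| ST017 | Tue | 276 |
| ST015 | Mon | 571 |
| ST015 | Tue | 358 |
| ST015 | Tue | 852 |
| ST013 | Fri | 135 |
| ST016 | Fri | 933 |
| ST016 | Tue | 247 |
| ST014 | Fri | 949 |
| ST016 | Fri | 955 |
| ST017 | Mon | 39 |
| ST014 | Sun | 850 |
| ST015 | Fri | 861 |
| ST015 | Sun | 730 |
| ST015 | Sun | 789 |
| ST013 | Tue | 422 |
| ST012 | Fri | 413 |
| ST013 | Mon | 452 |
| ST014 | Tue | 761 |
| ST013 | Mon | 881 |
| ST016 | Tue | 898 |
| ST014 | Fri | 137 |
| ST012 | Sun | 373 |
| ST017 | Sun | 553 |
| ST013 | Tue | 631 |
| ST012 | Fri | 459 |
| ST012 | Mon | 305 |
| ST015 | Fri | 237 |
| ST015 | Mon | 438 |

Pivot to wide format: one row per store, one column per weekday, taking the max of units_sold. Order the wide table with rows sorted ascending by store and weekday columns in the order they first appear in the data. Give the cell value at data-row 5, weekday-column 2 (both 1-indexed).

783

With rows sorted ascending by store, row 5 is store=ST016. weekday columns in first-appearance order: Fri, Sun, Tue, Mon; column 2 is Sun.
Long rows with store=ST016, weekday=Sun: max(783, 174, 370) = 783.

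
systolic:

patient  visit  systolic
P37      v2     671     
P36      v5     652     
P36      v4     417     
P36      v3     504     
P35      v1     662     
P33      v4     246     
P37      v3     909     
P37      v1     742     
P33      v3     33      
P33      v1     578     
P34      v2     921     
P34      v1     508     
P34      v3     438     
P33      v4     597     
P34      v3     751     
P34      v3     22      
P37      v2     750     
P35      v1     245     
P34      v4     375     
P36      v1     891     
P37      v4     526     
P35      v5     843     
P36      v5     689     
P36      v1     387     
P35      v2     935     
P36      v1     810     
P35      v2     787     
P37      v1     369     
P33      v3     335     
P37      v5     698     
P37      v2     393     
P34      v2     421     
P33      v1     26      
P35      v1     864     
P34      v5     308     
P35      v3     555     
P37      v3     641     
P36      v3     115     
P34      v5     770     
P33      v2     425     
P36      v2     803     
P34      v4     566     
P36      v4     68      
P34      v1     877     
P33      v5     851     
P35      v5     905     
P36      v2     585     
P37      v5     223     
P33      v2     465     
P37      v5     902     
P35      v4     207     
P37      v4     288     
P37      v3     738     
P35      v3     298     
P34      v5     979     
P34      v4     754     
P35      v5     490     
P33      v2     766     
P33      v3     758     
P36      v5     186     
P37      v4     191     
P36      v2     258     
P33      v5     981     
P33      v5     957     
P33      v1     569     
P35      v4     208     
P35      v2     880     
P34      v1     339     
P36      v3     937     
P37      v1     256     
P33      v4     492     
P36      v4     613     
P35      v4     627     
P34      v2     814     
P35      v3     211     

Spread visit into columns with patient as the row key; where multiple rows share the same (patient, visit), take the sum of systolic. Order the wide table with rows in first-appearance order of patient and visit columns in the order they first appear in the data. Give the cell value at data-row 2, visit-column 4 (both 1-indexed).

1556

With rows in first-appearance order of patient, row 2 is patient=P36. visit columns in first-appearance order: v2, v5, v4, v3, v1; column 4 is v3.
Long rows with patient=P36, visit=v3: 504 + 115 + 937 = 1556.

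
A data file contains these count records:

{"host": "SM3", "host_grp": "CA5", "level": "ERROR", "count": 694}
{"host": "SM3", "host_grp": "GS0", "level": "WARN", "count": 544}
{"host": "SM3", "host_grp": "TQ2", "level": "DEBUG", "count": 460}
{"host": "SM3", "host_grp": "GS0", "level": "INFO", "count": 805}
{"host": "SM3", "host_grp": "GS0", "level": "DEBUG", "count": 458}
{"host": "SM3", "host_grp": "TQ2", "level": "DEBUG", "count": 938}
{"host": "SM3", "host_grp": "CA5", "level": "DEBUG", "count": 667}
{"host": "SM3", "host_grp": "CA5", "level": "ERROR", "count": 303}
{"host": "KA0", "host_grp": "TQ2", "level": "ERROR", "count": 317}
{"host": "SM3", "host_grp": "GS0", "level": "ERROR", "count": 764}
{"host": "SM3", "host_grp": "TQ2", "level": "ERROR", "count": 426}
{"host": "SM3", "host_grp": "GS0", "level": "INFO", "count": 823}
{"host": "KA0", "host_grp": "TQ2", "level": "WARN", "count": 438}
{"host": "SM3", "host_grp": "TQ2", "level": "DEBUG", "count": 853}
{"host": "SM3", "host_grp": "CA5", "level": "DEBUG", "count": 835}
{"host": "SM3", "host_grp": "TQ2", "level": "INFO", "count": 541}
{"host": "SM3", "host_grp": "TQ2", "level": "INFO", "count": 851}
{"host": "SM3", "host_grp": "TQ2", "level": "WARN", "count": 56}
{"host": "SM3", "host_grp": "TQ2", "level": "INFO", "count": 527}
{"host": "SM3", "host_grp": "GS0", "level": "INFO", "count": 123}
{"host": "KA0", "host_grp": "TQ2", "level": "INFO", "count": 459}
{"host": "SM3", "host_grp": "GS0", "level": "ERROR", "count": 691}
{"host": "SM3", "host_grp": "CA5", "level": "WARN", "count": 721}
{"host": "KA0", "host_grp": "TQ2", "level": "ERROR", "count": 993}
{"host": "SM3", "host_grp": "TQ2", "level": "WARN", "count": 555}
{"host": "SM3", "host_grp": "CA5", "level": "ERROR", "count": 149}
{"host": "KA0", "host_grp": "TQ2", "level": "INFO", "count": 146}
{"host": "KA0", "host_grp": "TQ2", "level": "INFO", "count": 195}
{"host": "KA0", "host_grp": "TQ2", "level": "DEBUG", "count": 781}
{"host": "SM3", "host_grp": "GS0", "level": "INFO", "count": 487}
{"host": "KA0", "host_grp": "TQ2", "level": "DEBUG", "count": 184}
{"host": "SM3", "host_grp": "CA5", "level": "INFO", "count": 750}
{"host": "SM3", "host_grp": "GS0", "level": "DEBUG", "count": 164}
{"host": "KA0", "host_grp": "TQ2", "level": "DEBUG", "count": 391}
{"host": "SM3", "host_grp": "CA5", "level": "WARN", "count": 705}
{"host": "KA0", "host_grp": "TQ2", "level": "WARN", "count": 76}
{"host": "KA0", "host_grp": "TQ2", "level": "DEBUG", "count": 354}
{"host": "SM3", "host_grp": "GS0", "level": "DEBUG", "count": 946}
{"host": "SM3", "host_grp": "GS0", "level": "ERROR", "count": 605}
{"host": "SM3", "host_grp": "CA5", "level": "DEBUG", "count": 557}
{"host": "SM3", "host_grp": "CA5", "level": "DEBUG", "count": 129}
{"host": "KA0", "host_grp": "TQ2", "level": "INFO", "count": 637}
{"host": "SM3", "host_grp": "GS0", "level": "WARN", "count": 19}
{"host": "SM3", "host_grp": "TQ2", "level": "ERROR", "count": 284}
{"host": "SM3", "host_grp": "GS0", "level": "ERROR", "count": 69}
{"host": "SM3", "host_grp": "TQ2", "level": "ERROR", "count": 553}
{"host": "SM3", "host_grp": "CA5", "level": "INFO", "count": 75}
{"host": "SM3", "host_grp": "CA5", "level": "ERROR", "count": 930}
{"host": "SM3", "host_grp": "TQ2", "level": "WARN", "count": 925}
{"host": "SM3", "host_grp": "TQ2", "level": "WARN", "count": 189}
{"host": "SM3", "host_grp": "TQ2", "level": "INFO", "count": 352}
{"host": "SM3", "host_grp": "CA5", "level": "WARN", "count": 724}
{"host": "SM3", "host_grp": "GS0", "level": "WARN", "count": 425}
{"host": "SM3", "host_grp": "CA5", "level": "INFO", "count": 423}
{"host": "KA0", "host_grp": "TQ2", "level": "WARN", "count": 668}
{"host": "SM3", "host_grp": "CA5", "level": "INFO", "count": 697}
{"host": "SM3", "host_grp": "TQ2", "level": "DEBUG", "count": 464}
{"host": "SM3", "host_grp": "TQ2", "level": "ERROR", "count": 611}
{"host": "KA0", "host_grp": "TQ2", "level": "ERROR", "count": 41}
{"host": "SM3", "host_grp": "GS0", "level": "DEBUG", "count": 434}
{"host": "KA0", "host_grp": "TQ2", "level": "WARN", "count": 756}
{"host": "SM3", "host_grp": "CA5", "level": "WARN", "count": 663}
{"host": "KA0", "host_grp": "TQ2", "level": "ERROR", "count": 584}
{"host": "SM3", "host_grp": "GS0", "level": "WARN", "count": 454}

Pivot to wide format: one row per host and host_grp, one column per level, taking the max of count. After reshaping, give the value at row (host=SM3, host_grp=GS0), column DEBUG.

Rows with host=SM3, host_grp=GS0 and level=DEBUG: count values are 458, 164, 946, 434.
max(458, 164, 946, 434) = 946.

946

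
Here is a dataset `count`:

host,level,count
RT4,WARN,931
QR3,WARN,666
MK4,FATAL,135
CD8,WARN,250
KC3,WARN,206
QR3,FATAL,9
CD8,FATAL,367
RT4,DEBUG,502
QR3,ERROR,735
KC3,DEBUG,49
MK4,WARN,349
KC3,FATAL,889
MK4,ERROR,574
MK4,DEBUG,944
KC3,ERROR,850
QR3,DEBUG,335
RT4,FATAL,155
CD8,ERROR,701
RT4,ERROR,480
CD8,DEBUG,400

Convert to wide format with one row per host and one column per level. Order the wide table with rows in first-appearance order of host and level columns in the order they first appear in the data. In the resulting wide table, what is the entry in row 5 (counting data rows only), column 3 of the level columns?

49

With rows in first-appearance order of host, row 5 is host=KC3. level columns in first-appearance order: WARN, FATAL, DEBUG, ERROR; column 3 is DEBUG.
Long rows with host=KC3, level=DEBUG: count = 49.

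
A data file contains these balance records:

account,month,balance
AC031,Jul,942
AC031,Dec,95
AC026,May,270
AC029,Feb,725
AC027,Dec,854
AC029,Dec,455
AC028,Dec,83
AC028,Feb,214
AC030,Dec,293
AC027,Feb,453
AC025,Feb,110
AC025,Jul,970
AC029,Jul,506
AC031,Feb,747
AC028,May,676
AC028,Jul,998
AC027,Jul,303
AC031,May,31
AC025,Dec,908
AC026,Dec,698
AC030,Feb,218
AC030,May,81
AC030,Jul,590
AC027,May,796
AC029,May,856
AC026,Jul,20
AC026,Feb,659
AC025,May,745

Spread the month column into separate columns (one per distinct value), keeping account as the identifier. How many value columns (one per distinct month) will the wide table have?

4

4 distinct month values: Jul, Feb, Dec, May.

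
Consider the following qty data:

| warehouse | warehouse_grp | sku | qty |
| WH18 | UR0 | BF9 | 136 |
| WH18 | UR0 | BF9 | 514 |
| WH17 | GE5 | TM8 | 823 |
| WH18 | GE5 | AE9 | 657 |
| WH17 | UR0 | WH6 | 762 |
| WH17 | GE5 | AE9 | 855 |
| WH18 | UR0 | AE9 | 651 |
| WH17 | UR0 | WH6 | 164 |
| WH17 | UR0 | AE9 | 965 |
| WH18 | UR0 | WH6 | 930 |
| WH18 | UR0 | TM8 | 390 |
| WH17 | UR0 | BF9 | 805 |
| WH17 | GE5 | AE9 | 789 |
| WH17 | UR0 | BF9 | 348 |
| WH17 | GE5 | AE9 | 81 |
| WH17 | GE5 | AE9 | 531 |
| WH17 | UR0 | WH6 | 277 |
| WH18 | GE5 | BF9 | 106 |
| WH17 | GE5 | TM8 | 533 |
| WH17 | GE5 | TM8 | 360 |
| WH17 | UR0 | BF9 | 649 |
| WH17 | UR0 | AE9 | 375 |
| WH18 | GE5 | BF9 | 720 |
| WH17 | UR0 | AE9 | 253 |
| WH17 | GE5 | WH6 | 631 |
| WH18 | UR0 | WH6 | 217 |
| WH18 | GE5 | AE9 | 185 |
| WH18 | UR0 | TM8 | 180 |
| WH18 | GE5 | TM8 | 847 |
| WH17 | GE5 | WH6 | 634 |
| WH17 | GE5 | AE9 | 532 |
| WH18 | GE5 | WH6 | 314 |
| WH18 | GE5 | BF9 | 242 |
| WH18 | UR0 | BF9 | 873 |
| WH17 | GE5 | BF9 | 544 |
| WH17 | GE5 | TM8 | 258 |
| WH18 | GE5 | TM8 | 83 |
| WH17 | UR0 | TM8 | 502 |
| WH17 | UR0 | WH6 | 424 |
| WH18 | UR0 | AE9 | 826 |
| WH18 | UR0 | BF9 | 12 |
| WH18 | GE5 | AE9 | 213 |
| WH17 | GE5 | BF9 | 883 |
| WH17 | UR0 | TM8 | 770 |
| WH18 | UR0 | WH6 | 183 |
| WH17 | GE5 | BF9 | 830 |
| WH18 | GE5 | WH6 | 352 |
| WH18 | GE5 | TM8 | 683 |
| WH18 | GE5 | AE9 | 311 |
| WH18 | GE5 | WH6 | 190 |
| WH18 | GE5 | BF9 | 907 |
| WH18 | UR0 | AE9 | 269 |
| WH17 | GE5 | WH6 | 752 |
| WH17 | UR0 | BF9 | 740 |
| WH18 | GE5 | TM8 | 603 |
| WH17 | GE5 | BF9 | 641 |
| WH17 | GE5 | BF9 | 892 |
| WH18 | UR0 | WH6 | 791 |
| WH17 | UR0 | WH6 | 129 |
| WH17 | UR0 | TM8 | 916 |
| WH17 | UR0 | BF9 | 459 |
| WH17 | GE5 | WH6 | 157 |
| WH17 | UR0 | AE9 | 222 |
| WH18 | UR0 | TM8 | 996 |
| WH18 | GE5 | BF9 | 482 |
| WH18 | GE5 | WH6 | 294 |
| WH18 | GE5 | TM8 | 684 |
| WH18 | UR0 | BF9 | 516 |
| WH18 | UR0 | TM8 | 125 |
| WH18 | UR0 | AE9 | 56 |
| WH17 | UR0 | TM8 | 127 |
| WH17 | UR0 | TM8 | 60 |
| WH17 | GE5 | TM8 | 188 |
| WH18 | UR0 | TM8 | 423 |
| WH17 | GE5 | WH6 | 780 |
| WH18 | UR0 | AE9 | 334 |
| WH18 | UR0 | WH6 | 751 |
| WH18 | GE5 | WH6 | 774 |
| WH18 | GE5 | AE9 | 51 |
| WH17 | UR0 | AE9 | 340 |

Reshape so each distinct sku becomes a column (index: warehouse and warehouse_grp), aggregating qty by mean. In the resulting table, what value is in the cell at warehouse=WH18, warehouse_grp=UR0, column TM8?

Rows with warehouse=WH18, warehouse_grp=UR0 and sku=TM8: qty values are 390, 180, 996, 125, 423.
(390 + 180 + 996 + 125 + 423) / 5 = 422.80.

422.80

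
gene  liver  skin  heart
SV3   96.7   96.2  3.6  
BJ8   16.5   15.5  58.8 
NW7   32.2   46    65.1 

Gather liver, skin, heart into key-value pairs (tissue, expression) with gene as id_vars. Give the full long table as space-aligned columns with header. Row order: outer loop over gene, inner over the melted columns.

Each (gene, column) pair becomes one row: 3 × 3 = 9 rows.
For example, (SV3, liver) → expression=96.7.

gene  tissue  expression
SV3   liver   96.7      
SV3   skin    96.2      
SV3   heart   3.6       
BJ8   liver   16.5      
BJ8   skin    15.5      
BJ8   heart   58.8      
NW7   liver   32.2      
NW7   skin    46        
NW7   heart   65.1      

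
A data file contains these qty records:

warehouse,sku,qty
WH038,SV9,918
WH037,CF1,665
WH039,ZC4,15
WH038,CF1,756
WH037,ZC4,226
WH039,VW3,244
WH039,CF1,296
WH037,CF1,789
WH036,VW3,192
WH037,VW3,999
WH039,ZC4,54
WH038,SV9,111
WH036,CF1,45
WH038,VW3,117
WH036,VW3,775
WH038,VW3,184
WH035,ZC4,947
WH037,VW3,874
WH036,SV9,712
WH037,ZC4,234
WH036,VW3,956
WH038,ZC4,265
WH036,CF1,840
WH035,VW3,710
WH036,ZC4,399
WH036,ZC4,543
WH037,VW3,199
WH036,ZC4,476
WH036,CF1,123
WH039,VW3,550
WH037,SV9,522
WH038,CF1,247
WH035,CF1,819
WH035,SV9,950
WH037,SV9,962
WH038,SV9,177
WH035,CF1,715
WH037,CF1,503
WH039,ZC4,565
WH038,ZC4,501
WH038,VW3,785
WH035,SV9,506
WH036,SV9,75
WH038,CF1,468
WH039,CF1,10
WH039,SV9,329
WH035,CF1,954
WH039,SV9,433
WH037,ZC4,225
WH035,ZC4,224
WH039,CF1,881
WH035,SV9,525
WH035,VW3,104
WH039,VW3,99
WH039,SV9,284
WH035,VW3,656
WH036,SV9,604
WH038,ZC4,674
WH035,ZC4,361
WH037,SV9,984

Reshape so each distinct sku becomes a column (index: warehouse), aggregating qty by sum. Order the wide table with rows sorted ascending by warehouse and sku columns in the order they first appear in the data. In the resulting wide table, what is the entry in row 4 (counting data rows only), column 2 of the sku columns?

With rows sorted ascending by warehouse, row 4 is warehouse=WH038. sku columns in first-appearance order: SV9, CF1, ZC4, VW3; column 2 is CF1.
Long rows with warehouse=WH038, sku=CF1: 756 + 247 + 468 = 1471.

1471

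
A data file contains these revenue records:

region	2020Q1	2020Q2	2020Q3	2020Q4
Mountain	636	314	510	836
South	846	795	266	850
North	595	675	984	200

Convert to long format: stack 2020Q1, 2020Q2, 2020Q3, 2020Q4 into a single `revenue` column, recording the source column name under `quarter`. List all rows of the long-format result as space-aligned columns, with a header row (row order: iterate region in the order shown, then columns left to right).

region    quarter  revenue
Mountain  2020Q1   636    
Mountain  2020Q2   314    
Mountain  2020Q3   510    
Mountain  2020Q4   836    
South     2020Q1   846    
South     2020Q2   795    
South     2020Q3   266    
South     2020Q4   850    
North     2020Q1   595    
North     2020Q2   675    
North     2020Q3   984    
North     2020Q4   200    

Each (region, column) pair becomes one row: 3 × 4 = 12 rows.
For example, (Mountain, 2020Q1) → revenue=636.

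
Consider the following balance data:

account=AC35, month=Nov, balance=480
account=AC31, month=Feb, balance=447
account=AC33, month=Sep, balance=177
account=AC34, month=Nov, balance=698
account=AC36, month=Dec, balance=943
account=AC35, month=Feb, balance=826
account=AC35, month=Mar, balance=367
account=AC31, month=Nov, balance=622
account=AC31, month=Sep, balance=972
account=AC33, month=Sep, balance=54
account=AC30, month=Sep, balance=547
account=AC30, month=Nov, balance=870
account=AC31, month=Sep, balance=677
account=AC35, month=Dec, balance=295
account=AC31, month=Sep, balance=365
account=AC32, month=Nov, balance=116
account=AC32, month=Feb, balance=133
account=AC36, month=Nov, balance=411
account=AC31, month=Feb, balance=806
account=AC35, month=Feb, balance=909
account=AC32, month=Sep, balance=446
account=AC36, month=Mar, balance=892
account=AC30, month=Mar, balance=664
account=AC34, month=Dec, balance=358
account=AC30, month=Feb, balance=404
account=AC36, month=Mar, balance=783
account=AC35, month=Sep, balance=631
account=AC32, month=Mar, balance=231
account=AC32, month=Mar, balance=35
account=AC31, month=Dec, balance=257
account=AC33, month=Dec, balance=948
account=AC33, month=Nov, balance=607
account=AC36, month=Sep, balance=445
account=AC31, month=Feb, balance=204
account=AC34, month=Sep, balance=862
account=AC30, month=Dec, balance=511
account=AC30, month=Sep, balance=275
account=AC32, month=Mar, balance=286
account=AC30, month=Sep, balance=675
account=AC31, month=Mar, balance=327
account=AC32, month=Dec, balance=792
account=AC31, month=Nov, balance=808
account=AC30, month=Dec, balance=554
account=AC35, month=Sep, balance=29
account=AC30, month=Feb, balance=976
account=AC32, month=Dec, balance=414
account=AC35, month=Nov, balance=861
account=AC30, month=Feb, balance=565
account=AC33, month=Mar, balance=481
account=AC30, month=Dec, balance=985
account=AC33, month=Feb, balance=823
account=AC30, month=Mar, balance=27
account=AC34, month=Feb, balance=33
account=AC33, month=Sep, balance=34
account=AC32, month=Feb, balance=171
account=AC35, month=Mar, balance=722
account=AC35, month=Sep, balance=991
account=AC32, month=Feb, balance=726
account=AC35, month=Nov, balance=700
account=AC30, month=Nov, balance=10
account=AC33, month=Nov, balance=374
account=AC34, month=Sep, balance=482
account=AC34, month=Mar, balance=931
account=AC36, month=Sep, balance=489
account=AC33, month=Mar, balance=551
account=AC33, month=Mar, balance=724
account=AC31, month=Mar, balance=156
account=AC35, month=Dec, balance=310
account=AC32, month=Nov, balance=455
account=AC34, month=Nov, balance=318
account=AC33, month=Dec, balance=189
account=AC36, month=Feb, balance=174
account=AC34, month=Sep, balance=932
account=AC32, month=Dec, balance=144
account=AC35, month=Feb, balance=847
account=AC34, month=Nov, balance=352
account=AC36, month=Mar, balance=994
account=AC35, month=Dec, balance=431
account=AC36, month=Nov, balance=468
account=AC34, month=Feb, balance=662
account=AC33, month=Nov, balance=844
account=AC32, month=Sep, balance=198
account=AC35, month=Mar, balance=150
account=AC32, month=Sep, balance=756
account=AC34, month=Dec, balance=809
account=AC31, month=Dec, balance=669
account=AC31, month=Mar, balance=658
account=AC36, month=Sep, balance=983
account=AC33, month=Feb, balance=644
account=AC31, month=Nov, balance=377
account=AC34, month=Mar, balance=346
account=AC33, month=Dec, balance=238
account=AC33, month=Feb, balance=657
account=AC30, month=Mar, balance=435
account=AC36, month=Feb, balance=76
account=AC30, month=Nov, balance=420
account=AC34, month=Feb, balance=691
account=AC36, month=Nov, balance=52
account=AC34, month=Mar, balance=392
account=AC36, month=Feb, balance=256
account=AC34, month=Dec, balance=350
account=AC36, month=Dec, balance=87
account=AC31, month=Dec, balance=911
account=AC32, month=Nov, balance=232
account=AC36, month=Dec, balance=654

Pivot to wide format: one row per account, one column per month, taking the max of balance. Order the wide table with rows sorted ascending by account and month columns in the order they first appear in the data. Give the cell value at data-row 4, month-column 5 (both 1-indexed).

724

With rows sorted ascending by account, row 4 is account=AC33. month columns in first-appearance order: Nov, Feb, Sep, Dec, Mar; column 5 is Mar.
Long rows with account=AC33, month=Mar: max(481, 551, 724) = 724.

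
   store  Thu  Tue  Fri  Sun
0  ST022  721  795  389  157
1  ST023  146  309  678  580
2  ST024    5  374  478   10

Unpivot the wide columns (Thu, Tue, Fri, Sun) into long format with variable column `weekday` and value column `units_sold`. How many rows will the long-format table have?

12

3 store values × 4 melted columns = 12 rows.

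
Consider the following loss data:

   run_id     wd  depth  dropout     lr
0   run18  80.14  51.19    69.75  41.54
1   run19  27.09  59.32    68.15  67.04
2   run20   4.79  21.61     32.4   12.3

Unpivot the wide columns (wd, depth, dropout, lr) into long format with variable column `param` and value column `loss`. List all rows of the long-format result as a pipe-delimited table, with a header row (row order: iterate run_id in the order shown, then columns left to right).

Each (run_id, column) pair becomes one row: 3 × 4 = 12 rows.
For example, (run18, wd) → loss=80.14.

| run_id | param | loss |
| run18 | wd | 80.14 |
| run18 | depth | 51.19 |
| run18 | dropout | 69.75 |
| run18 | lr | 41.54 |
| run19 | wd | 27.09 |
| run19 | depth | 59.32 |
| run19 | dropout | 68.15 |
| run19 | lr | 67.04 |
| run20 | wd | 4.79 |
| run20 | depth | 21.61 |
| run20 | dropout | 32.4 |
| run20 | lr | 12.3 |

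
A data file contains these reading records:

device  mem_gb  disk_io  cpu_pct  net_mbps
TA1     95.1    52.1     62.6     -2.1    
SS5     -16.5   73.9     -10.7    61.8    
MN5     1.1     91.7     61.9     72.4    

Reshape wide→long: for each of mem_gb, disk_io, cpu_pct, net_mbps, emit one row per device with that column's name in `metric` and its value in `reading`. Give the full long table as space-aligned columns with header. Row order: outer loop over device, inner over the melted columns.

Each (device, column) pair becomes one row: 3 × 4 = 12 rows.
For example, (TA1, mem_gb) → reading=95.1.

device  metric    reading
TA1     mem_gb    95.1   
TA1     disk_io   52.1   
TA1     cpu_pct   62.6   
TA1     net_mbps  -2.1   
SS5     mem_gb    -16.5  
SS5     disk_io   73.9   
SS5     cpu_pct   -10.7  
SS5     net_mbps  61.8   
MN5     mem_gb    1.1    
MN5     disk_io   91.7   
MN5     cpu_pct   61.9   
MN5     net_mbps  72.4   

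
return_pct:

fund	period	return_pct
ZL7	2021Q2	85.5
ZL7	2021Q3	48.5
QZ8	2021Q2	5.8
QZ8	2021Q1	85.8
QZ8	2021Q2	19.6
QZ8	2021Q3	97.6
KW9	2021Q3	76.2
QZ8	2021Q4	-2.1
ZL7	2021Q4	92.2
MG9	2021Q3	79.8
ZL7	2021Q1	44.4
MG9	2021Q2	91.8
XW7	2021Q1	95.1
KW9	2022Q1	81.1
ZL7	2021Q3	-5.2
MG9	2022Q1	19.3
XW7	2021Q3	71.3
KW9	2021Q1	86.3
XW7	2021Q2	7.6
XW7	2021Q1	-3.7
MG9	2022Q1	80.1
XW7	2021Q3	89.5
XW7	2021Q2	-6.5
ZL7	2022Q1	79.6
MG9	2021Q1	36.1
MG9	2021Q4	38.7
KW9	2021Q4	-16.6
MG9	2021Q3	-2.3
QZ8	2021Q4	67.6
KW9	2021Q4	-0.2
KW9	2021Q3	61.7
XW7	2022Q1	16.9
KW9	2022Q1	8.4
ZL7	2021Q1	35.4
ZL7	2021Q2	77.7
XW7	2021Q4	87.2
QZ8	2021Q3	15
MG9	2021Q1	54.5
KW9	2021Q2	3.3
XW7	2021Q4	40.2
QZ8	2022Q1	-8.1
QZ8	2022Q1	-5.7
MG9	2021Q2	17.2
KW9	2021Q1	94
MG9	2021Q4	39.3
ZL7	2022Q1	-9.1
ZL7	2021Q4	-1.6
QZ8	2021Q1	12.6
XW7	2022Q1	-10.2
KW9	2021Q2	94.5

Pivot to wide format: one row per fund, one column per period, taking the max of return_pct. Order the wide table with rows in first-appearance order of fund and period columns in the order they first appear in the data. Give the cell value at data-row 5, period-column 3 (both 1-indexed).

With rows in first-appearance order of fund, row 5 is fund=XW7. period columns in first-appearance order: 2021Q2, 2021Q3, 2021Q1, 2021Q4, 2022Q1; column 3 is 2021Q1.
Long rows with fund=XW7, period=2021Q1: max(95.1, -3.7) = 95.1.

95.1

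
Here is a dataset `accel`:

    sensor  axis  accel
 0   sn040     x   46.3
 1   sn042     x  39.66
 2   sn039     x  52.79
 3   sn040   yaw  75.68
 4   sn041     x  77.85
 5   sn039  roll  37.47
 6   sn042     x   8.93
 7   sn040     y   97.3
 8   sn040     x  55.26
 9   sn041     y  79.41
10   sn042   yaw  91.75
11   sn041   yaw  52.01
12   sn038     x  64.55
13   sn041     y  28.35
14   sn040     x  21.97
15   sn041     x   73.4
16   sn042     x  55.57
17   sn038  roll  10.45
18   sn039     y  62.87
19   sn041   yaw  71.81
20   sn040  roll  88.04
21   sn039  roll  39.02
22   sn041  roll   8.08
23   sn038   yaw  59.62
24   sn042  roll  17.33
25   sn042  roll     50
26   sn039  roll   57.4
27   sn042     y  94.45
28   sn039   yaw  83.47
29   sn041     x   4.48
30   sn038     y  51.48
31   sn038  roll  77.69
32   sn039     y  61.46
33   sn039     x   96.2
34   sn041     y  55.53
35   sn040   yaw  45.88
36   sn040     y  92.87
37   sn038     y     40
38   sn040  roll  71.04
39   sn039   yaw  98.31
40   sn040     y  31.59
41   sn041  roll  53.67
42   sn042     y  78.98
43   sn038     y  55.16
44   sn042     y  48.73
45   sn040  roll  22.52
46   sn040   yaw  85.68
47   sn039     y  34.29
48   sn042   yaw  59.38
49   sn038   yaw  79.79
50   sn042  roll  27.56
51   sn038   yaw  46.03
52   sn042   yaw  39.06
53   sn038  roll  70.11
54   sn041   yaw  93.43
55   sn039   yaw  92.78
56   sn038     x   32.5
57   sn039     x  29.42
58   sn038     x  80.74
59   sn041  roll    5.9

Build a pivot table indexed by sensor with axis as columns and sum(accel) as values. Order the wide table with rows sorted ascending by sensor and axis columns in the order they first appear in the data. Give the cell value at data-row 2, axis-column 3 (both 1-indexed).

With rows sorted ascending by sensor, row 2 is sensor=sn039. axis columns in first-appearance order: x, yaw, roll, y; column 3 is roll.
Long rows with sensor=sn039, axis=roll: 37.47 + 39.02 + 57.4 = 133.89.

133.89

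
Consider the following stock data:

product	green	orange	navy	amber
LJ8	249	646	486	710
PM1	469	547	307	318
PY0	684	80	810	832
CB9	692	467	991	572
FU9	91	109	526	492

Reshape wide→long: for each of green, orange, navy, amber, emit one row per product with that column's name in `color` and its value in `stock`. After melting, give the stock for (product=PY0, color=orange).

Unpivoting turns each (product, wide-column) pair into one long row.
The wide cell at row PY0, column orange holds 80, so the long row (PY0, orange) has stock=80.

80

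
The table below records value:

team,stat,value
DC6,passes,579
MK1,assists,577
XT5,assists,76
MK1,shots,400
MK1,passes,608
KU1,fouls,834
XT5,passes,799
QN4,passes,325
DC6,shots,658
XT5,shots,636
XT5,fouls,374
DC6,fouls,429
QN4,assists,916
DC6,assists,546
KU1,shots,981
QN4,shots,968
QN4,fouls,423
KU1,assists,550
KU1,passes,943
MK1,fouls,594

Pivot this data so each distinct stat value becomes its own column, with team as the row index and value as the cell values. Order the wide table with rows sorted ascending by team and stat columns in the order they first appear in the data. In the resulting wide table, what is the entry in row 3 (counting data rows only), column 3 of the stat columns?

400

With rows sorted ascending by team, row 3 is team=MK1. stat columns in first-appearance order: passes, assists, shots, fouls; column 3 is shots.
Long rows with team=MK1, stat=shots: value = 400.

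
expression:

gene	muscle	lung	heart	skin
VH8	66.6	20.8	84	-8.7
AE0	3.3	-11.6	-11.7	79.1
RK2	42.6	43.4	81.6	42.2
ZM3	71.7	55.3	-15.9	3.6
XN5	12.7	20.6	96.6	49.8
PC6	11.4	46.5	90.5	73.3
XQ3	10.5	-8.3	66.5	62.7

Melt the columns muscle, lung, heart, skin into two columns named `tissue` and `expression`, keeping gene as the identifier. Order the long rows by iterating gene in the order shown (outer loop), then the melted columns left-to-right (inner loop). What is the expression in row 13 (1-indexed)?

71.7

28 rows total (7 × 4). Row 13: index ⌊(13-1)/4⌋ = 3 into gene → ZM3; (13-1) mod 4 = 0 into the melted columns → muscle.
So row 13 is (ZM3, muscle, 71.7); expression = 71.7.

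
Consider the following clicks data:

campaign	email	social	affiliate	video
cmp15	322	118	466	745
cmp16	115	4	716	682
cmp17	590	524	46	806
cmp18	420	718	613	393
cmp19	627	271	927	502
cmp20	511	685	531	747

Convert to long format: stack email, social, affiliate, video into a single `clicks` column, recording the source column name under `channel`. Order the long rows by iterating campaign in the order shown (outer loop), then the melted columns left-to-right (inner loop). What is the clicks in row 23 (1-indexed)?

24 rows total (6 × 4). Row 23: index ⌊(23-1)/4⌋ = 5 into campaign → cmp20; (23-1) mod 4 = 2 into the melted columns → affiliate.
So row 23 is (cmp20, affiliate, 531); clicks = 531.

531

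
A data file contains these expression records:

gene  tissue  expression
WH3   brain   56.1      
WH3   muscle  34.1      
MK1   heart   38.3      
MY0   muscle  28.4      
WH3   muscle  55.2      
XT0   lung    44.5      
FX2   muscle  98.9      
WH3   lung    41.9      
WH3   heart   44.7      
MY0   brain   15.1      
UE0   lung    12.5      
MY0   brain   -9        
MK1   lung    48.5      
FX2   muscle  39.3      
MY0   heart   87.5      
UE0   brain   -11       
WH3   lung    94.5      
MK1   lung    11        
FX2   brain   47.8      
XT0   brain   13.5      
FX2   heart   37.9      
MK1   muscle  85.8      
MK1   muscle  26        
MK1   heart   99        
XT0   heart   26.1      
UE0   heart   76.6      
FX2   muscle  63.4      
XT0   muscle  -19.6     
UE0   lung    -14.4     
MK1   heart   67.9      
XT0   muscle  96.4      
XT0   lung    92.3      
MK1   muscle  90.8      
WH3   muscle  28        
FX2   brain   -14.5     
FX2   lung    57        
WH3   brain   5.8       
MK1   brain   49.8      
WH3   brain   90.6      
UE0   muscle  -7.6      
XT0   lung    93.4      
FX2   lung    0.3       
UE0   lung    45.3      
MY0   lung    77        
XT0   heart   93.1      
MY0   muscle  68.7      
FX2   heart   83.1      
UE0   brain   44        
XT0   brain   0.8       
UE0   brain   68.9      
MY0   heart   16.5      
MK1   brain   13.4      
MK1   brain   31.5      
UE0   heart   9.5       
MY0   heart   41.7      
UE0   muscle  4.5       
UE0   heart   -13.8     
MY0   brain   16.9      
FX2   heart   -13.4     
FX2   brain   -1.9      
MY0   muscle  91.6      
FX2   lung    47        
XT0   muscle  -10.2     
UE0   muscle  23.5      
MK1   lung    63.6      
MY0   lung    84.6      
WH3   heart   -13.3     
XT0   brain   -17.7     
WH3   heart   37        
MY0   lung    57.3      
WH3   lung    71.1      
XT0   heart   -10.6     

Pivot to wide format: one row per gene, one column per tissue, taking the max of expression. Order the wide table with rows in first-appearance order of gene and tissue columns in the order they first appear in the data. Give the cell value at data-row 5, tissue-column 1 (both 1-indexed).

With rows in first-appearance order of gene, row 5 is gene=FX2. tissue columns in first-appearance order: brain, muscle, heart, lung; column 1 is brain.
Long rows with gene=FX2, tissue=brain: max(47.8, -14.5, -1.9) = 47.8.

47.8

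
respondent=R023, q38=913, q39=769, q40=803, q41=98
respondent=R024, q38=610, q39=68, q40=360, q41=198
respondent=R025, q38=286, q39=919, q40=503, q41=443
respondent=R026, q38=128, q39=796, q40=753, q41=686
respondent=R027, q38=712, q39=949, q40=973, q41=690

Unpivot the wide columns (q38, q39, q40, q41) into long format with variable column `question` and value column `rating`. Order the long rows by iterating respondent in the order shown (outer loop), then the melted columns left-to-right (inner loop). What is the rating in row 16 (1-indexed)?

686

20 rows total (5 × 4). Row 16: index ⌊(16-1)/4⌋ = 3 into respondent → R026; (16-1) mod 4 = 3 into the melted columns → q41.
So row 16 is (R026, q41, 686); rating = 686.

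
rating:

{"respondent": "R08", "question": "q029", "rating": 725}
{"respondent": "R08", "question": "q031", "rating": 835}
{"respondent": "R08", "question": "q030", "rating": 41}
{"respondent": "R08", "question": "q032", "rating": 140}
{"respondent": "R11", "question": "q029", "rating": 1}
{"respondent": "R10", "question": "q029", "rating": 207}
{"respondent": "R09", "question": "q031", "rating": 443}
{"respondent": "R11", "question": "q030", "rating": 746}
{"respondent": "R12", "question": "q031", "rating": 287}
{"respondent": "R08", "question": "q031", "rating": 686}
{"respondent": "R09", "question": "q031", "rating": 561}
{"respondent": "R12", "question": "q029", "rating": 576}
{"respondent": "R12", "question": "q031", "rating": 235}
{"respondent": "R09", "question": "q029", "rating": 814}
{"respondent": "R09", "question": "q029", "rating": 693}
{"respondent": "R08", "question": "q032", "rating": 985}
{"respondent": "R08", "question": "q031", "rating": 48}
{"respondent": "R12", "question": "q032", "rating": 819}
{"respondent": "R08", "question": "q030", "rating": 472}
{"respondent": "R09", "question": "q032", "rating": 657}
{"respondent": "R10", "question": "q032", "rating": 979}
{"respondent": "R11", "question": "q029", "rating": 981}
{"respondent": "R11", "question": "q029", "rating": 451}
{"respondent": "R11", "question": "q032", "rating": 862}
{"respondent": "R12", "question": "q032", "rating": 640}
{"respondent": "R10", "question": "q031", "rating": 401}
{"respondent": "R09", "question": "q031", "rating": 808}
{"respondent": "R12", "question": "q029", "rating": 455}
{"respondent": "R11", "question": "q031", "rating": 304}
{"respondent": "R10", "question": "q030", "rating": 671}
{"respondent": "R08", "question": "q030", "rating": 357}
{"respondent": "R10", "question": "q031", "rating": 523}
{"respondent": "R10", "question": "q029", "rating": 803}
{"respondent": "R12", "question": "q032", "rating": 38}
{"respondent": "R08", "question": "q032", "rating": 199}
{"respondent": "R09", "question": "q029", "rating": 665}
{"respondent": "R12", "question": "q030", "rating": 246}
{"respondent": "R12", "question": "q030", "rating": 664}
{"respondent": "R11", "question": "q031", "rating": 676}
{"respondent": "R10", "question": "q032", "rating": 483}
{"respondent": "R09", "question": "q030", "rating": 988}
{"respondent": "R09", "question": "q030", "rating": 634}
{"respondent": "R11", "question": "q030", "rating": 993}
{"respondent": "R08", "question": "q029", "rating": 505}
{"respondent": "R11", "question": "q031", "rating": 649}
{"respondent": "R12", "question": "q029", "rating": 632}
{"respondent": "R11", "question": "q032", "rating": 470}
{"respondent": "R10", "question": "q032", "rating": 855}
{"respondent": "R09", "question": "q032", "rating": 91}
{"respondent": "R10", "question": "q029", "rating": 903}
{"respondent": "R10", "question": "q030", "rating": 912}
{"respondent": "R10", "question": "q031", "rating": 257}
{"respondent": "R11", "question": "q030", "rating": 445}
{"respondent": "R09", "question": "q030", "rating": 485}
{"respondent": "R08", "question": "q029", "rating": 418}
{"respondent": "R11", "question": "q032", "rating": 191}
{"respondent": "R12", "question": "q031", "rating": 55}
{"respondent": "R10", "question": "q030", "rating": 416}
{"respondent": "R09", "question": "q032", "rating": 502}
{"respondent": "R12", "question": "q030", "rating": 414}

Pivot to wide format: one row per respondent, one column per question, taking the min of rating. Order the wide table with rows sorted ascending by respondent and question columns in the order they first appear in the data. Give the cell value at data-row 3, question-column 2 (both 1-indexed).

257

With rows sorted ascending by respondent, row 3 is respondent=R10. question columns in first-appearance order: q029, q031, q030, q032; column 2 is q031.
Long rows with respondent=R10, question=q031: min(401, 523, 257) = 257.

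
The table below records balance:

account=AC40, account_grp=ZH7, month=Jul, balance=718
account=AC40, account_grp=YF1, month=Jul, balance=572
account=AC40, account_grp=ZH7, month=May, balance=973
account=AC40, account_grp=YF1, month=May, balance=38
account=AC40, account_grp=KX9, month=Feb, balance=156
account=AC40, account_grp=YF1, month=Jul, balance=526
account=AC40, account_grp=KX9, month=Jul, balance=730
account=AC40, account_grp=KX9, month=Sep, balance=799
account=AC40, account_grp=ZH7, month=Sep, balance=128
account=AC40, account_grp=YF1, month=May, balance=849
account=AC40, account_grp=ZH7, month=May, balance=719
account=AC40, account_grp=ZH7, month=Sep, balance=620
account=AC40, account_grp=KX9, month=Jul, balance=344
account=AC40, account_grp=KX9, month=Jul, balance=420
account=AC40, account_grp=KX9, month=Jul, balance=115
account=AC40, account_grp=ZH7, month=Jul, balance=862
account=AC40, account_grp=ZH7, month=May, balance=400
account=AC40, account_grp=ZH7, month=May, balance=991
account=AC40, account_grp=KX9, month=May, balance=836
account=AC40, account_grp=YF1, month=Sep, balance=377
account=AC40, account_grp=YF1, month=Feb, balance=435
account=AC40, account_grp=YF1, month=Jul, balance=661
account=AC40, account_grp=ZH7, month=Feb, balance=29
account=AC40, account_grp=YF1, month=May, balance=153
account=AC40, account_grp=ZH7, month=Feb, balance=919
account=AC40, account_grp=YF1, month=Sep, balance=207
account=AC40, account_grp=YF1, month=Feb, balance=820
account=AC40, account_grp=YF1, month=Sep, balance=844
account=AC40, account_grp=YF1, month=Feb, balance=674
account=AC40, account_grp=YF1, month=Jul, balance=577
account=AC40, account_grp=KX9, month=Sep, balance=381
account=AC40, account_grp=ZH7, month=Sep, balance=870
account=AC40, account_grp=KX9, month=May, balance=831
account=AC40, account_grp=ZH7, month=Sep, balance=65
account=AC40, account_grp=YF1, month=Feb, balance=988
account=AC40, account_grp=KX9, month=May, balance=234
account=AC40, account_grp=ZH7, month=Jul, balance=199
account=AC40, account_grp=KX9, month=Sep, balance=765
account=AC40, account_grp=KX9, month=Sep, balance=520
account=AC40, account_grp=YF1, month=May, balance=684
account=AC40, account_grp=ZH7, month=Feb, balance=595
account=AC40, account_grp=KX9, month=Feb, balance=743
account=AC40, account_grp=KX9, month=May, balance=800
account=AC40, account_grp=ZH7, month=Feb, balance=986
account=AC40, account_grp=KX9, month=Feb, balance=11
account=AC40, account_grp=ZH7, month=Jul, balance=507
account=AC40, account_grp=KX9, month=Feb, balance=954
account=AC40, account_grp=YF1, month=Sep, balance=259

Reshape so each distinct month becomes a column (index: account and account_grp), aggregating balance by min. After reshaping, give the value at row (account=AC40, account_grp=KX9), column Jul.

115

Rows with account=AC40, account_grp=KX9 and month=Jul: balance values are 730, 344, 420, 115.
min(730, 344, 420, 115) = 115.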